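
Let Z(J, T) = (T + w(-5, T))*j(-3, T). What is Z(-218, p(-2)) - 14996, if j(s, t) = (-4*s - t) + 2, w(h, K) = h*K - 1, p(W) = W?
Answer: -14884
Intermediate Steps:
w(h, K) = -1 + K*h (w(h, K) = K*h - 1 = -1 + K*h)
j(s, t) = 2 - t - 4*s (j(s, t) = (-t - 4*s) + 2 = 2 - t - 4*s)
Z(J, T) = (-1 - 4*T)*(14 - T) (Z(J, T) = (T + (-1 + T*(-5)))*(2 - T - 4*(-3)) = (T + (-1 - 5*T))*(2 - T + 12) = (-1 - 4*T)*(14 - T))
Z(-218, p(-2)) - 14996 = (-14 - 55*(-2) + 4*(-2)²) - 14996 = (-14 + 110 + 4*4) - 14996 = (-14 + 110 + 16) - 14996 = 112 - 14996 = -14884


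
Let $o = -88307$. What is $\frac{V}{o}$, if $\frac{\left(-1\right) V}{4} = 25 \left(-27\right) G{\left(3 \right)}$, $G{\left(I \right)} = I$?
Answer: $- \frac{8100}{88307} \approx -0.091725$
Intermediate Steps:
$V = 8100$ ($V = - 4 \cdot 25 \left(-27\right) 3 = - 4 \left(\left(-675\right) 3\right) = \left(-4\right) \left(-2025\right) = 8100$)
$\frac{V}{o} = \frac{8100}{-88307} = 8100 \left(- \frac{1}{88307}\right) = - \frac{8100}{88307}$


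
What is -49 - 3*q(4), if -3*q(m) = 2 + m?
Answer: -43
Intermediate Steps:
q(m) = -⅔ - m/3 (q(m) = -(2 + m)/3 = -⅔ - m/3)
-49 - 3*q(4) = -49 - 3*(-⅔ - ⅓*4) = -49 - 3*(-⅔ - 4/3) = -49 - 3*(-2) = -49 + 6 = -43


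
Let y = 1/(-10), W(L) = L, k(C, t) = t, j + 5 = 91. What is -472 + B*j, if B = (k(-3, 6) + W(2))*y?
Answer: -2704/5 ≈ -540.80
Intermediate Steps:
j = 86 (j = -5 + 91 = 86)
y = -1/10 ≈ -0.10000
B = -4/5 (B = (6 + 2)*(-1/10) = 8*(-1/10) = -4/5 ≈ -0.80000)
-472 + B*j = -472 - 4/5*86 = -472 - 344/5 = -2704/5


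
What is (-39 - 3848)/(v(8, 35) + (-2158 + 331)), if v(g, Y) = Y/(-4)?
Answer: 15548/7343 ≈ 2.1174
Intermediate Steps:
v(g, Y) = -Y/4 (v(g, Y) = Y*(-¼) = -Y/4)
(-39 - 3848)/(v(8, 35) + (-2158 + 331)) = (-39 - 3848)/(-¼*35 + (-2158 + 331)) = -3887/(-35/4 - 1827) = -3887/(-7343/4) = -3887*(-4/7343) = 15548/7343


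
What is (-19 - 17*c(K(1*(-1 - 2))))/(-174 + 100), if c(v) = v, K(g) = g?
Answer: -16/37 ≈ -0.43243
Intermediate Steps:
(-19 - 17*c(K(1*(-1 - 2))))/(-174 + 100) = (-19 - 17*(-1 - 2))/(-174 + 100) = (-19 - 17*(-3))/(-74) = -(-19 - 17*(-3))/74 = -(-19 + 51)/74 = -1/74*32 = -16/37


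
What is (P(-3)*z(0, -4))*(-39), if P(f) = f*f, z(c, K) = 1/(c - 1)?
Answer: 351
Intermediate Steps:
z(c, K) = 1/(-1 + c)
P(f) = f²
(P(-3)*z(0, -4))*(-39) = ((-3)²/(-1 + 0))*(-39) = (9/(-1))*(-39) = (9*(-1))*(-39) = -9*(-39) = 351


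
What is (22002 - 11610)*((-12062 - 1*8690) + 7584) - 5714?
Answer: -136847570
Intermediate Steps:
(22002 - 11610)*((-12062 - 1*8690) + 7584) - 5714 = 10392*((-12062 - 8690) + 7584) - 5714 = 10392*(-20752 + 7584) - 5714 = 10392*(-13168) - 5714 = -136841856 - 5714 = -136847570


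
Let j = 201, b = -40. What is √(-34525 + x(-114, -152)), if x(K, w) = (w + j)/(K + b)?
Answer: I*√16710254/22 ≈ 185.81*I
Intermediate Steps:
x(K, w) = (201 + w)/(-40 + K) (x(K, w) = (w + 201)/(K - 40) = (201 + w)/(-40 + K))
√(-34525 + x(-114, -152)) = √(-34525 + (201 - 152)/(-40 - 114)) = √(-34525 + 49/(-154)) = √(-34525 - 1/154*49) = √(-34525 - 7/22) = √(-759557/22) = I*√16710254/22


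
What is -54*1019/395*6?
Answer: -330156/395 ≈ -835.84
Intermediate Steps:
-54*1019/395*6 = -54*1019*(1/395)*6 = -55026*6/395 = -54*6114/395 = -330156/395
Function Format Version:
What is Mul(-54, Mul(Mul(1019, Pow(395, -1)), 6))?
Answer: Rational(-330156, 395) ≈ -835.84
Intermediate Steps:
Mul(-54, Mul(Mul(1019, Pow(395, -1)), 6)) = Mul(-54, Mul(Mul(1019, Rational(1, 395)), 6)) = Mul(-54, Mul(Rational(1019, 395), 6)) = Mul(-54, Rational(6114, 395)) = Rational(-330156, 395)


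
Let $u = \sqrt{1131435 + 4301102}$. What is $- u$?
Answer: $- 11 \sqrt{44897} \approx -2330.8$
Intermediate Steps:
$u = 11 \sqrt{44897}$ ($u = \sqrt{5432537} = 11 \sqrt{44897} \approx 2330.8$)
$- u = - 11 \sqrt{44897}$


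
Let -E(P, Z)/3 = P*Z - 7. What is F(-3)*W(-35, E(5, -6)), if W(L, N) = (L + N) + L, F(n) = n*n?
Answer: 369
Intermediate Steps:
F(n) = n**2
E(P, Z) = 21 - 3*P*Z (E(P, Z) = -3*(P*Z - 7) = -3*(-7 + P*Z) = 21 - 3*P*Z)
W(L, N) = N + 2*L
F(-3)*W(-35, E(5, -6)) = (-3)**2*((21 - 3*5*(-6)) + 2*(-35)) = 9*((21 + 90) - 70) = 9*(111 - 70) = 9*41 = 369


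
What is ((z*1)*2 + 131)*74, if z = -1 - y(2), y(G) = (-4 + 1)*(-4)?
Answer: 7770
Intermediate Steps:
y(G) = 12 (y(G) = -3*(-4) = 12)
z = -13 (z = -1 - 1*12 = -1 - 12 = -13)
((z*1)*2 + 131)*74 = (-13*1*2 + 131)*74 = (-13*2 + 131)*74 = (-26 + 131)*74 = 105*74 = 7770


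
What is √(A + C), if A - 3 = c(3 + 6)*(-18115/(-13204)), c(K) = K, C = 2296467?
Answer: √100095407372415/6602 ≈ 1515.4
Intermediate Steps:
A = 202647/13204 (A = 3 + (3 + 6)*(-18115/(-13204)) = 3 + 9*(-18115*(-1/13204)) = 3 + 9*(18115/13204) = 3 + 163035/13204 = 202647/13204 ≈ 15.347)
√(A + C) = √(202647/13204 + 2296467) = √(30322752915/13204) = √100095407372415/6602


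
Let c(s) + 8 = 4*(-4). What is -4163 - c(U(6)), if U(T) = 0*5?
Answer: -4139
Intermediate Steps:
U(T) = 0
c(s) = -24 (c(s) = -8 + 4*(-4) = -8 - 16 = -24)
-4163 - c(U(6)) = -4163 - 1*(-24) = -4163 + 24 = -4139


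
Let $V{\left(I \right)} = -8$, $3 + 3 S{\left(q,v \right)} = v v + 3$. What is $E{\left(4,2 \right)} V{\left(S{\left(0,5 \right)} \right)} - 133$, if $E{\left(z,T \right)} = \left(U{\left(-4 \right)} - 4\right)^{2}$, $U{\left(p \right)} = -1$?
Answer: $-333$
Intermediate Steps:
$S{\left(q,v \right)} = \frac{v^{2}}{3}$ ($S{\left(q,v \right)} = -1 + \frac{v v + 3}{3} = -1 + \frac{v^{2} + 3}{3} = -1 + \frac{3 + v^{2}}{3} = -1 + \left(1 + \frac{v^{2}}{3}\right) = \frac{v^{2}}{3}$)
$E{\left(z,T \right)} = 25$ ($E{\left(z,T \right)} = \left(-1 - 4\right)^{2} = \left(-5\right)^{2} = 25$)
$E{\left(4,2 \right)} V{\left(S{\left(0,5 \right)} \right)} - 133 = 25 \left(-8\right) - 133 = -200 - 133 = -333$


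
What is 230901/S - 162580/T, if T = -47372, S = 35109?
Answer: 1387188616/138598629 ≈ 10.009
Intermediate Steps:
230901/S - 162580/T = 230901/35109 - 162580/(-47372) = 230901*(1/35109) - 162580*(-1/47372) = 76967/11703 + 40645/11843 = 1387188616/138598629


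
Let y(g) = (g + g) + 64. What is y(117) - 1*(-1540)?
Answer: 1838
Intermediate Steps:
y(g) = 64 + 2*g (y(g) = 2*g + 64 = 64 + 2*g)
y(117) - 1*(-1540) = (64 + 2*117) - 1*(-1540) = (64 + 234) + 1540 = 298 + 1540 = 1838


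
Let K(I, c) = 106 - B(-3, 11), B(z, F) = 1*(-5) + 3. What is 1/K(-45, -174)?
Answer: 1/108 ≈ 0.0092593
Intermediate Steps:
B(z, F) = -2 (B(z, F) = -5 + 3 = -2)
K(I, c) = 108 (K(I, c) = 106 - 1*(-2) = 106 + 2 = 108)
1/K(-45, -174) = 1/108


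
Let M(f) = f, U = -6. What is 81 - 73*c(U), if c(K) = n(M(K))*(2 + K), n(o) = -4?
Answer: -1087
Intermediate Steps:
c(K) = -8 - 4*K (c(K) = -4*(2 + K) = -8 - 4*K)
81 - 73*c(U) = 81 - 73*(-8 - 4*(-6)) = 81 - 73*(-8 + 24) = 81 - 73*16 = 81 - 1168 = -1087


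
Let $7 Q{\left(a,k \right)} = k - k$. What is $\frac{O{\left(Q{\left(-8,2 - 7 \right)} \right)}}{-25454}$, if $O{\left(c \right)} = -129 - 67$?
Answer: $\frac{98}{12727} \approx 0.0077002$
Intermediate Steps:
$Q{\left(a,k \right)} = 0$ ($Q{\left(a,k \right)} = \frac{k - k}{7} = \frac{1}{7} \cdot 0 = 0$)
$O{\left(c \right)} = -196$ ($O{\left(c \right)} = -129 - 67 = -196$)
$\frac{O{\left(Q{\left(-8,2 - 7 \right)} \right)}}{-25454} = - \frac{196}{-25454} = \left(-196\right) \left(- \frac{1}{25454}\right) = \frac{98}{12727}$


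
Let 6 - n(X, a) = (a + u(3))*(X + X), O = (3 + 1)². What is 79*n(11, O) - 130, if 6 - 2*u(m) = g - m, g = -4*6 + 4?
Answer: -52665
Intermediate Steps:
O = 16 (O = 4² = 16)
g = -20 (g = -24 + 4 = -20)
u(m) = 13 + m/2 (u(m) = 3 - (-20 - m)/2 = 3 + (10 + m/2) = 13 + m/2)
n(X, a) = 6 - 2*X*(29/2 + a) (n(X, a) = 6 - (a + (13 + (½)*3))*(X + X) = 6 - (a + (13 + 3/2))*2*X = 6 - (a + 29/2)*2*X = 6 - (29/2 + a)*2*X = 6 - 2*X*(29/2 + a))
79*n(11, O) - 130 = 79*(6 - 29*11 - 2*11*16) - 130 = 79*(6 - 319 - 352) - 130 = 79*(-665) - 130 = -52535 - 130 = -52665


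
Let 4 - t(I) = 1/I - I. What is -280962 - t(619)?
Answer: -174301114/619 ≈ -2.8159e+5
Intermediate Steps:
t(I) = 4 + I - 1/I (t(I) = 4 - (1/I - I) = 4 + (I - 1/I) = 4 + I - 1/I)
-280962 - t(619) = -280962 - (4 + 619 - 1/619) = -280962 - 1*385636/619 = -280962 - 385636/619 = -174301114/619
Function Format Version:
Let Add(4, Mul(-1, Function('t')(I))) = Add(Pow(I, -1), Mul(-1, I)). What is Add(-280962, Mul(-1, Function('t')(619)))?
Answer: Rational(-174301114, 619) ≈ -2.8159e+5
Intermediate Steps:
Function('t')(I) = Add(4, I, Mul(-1, Pow(I, -1))) (Function('t')(I) = Add(4, Mul(-1, Add(Pow(I, -1), Mul(-1, I)))) = Add(4, Add(I, Mul(-1, Pow(I, -1)))) = Add(4, I, Mul(-1, Pow(I, -1))))
Add(-280962, Mul(-1, Function('t')(619))) = Add(-280962, Mul(-1, Add(4, 619, Mul(-1, Pow(619, -1))))) = Add(-280962, Mul(-1, Add(4, 619, Mul(-1, Rational(1, 619))))) = Add(-280962, Mul(-1, Add(4, 619, Rational(-1, 619)))) = Add(-280962, Mul(-1, Rational(385636, 619))) = Add(-280962, Rational(-385636, 619)) = Rational(-174301114, 619)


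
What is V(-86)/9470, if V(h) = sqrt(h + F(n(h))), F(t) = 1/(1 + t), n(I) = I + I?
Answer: I*sqrt(279433)/539790 ≈ 0.0009793*I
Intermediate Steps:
n(I) = 2*I
V(h) = sqrt(h + 1/(1 + 2*h))
V(-86)/9470 = sqrt((1 - 86*(1 + 2*(-86)))/(1 + 2*(-86)))/9470 = sqrt((1 - 86*(1 - 172))/(1 - 172))*(1/9470) = sqrt((1 - 86*(-171))/(-171))*(1/9470) = sqrt(-(1 + 14706)/171)*(1/9470) = sqrt(-1/171*14707)*(1/9470) = sqrt(-14707/171)*(1/9470) = (I*sqrt(279433)/57)*(1/9470) = I*sqrt(279433)/539790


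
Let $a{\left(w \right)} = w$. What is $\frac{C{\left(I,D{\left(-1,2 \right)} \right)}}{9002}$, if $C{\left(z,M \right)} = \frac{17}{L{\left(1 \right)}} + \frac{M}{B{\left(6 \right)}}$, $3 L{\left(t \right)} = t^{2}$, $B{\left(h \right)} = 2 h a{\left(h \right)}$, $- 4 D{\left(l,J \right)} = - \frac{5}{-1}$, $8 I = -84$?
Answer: $\frac{14683}{2592576} \approx 0.0056635$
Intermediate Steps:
$I = - \frac{21}{2}$ ($I = \frac{1}{8} \left(-84\right) = - \frac{21}{2} \approx -10.5$)
$D{\left(l,J \right)} = - \frac{5}{4}$ ($D{\left(l,J \right)} = - \frac{\left(-5\right) \frac{1}{-1}}{4} = - \frac{\left(-5\right) \left(-1\right)}{4} = \left(- \frac{1}{4}\right) 5 = - \frac{5}{4}$)
$B{\left(h \right)} = 2 h^{2}$ ($B{\left(h \right)} = 2 h h = 2 h^{2}$)
$L{\left(t \right)} = \frac{t^{2}}{3}$
$C{\left(z,M \right)} = 51 + \frac{M}{72}$ ($C{\left(z,M \right)} = \frac{17}{\frac{1}{3} \cdot 1^{2}} + \frac{M}{2 \cdot 6^{2}} = \frac{17}{\frac{1}{3} \cdot 1} + \frac{M}{2 \cdot 36} = 17 \frac{1}{\frac{1}{3}} + \frac{M}{72} = 17 \cdot 3 + M \frac{1}{72} = 51 + \frac{M}{72}$)
$\frac{C{\left(I,D{\left(-1,2 \right)} \right)}}{9002} = \frac{51 + \frac{1}{72} \left(- \frac{5}{4}\right)}{9002} = \left(51 - \frac{5}{288}\right) \frac{1}{9002} = \frac{14683}{288} \cdot \frac{1}{9002} = \frac{14683}{2592576}$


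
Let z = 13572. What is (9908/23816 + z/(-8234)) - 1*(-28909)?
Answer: 708605067727/24512618 ≈ 28908.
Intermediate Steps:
(9908/23816 + z/(-8234)) - 1*(-28909) = (9908/23816 + 13572/(-8234)) - 1*(-28909) = (9908*(1/23816) + 13572*(-1/8234)) + 28909 = (2477/5954 - 6786/4117) + 28909 = -30206035/24512618 + 28909 = 708605067727/24512618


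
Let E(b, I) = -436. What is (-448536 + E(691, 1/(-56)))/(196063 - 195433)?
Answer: -224486/315 ≈ -712.65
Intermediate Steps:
(-448536 + E(691, 1/(-56)))/(196063 - 195433) = (-448536 - 436)/(196063 - 195433) = -448972/630 = -448972*1/630 = -224486/315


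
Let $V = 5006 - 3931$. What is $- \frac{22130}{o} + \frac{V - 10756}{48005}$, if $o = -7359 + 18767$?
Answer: $- \frac{586395749}{273820520} \approx -2.1415$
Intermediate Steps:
$o = 11408$
$V = 1075$
$- \frac{22130}{o} + \frac{V - 10756}{48005} = - \frac{22130}{11408} + \frac{1075 - 10756}{48005} = \left(-22130\right) \frac{1}{11408} + \left(1075 - 10756\right) \frac{1}{48005} = - \frac{11065}{5704} - \frac{9681}{48005} = - \frac{586395749}{273820520}$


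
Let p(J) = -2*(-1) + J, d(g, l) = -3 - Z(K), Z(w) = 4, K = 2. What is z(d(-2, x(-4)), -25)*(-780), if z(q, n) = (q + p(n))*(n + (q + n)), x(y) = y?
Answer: -1333800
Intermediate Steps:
d(g, l) = -7 (d(g, l) = -3 - 1*4 = -3 - 4 = -7)
p(J) = 2 + J
z(q, n) = (q + 2*n)*(2 + n + q) (z(q, n) = (q + (2 + n))*(n + (q + n)) = (2 + n + q)*(n + (n + q)) = (2 + n + q)*(q + 2*n) = (q + 2*n)*(2 + n + q))
z(d(-2, x(-4)), -25)*(-780) = ((-7)² - 7*(2 - 25) + 2*(-25)*(-7) + 2*(-25)*(2 - 25))*(-780) = (49 - 7*(-23) + 350 + 2*(-25)*(-23))*(-780) = (49 + 161 + 350 + 1150)*(-780) = 1710*(-780) = -1333800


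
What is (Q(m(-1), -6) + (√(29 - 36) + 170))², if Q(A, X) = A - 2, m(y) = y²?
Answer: (169 + I*√7)² ≈ 28554.0 + 894.26*I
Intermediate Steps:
Q(A, X) = -2 + A
(Q(m(-1), -6) + (√(29 - 36) + 170))² = ((-2 + (-1)²) + (√(29 - 36) + 170))² = ((-2 + 1) + (√(-7) + 170))² = (-1 + (I*√7 + 170))² = (-1 + (170 + I*√7))² = (169 + I*√7)²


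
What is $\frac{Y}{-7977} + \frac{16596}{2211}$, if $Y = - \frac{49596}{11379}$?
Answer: $\frac{167392585936}{22299232857} \approx 7.5067$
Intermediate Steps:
$Y = - \frac{16532}{3793}$ ($Y = \left(-49596\right) \frac{1}{11379} = - \frac{16532}{3793} \approx -4.3586$)
$\frac{Y}{-7977} + \frac{16596}{2211} = - \frac{16532}{3793 \left(-7977\right)} + \frac{16596}{2211} = \left(- \frac{16532}{3793}\right) \left(- \frac{1}{7977}\right) + 16596 \cdot \frac{1}{2211} = \frac{16532}{30256761} + \frac{5532}{737} = \frac{167392585936}{22299232857}$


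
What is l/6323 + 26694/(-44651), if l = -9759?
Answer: -604535271/282328273 ≈ -2.1413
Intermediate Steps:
l/6323 + 26694/(-44651) = -9759/6323 + 26694/(-44651) = -9759*1/6323 + 26694*(-1/44651) = -9759/6323 - 26694/44651 = -604535271/282328273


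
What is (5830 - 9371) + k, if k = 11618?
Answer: 8077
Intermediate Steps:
(5830 - 9371) + k = (5830 - 9371) + 11618 = -3541 + 11618 = 8077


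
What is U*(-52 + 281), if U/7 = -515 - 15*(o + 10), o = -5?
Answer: -945770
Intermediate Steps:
U = -4130 (U = 7*(-515 - 15*(-5 + 10)) = 7*(-515 - 15*5) = 7*(-515 - 1*75) = 7*(-515 - 75) = 7*(-590) = -4130)
U*(-52 + 281) = -4130*(-52 + 281) = -4130*229 = -945770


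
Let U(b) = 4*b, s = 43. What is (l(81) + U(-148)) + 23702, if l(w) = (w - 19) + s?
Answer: 23215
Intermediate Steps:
l(w) = 24 + w (l(w) = (w - 19) + 43 = (-19 + w) + 43 = 24 + w)
(l(81) + U(-148)) + 23702 = ((24 + 81) + 4*(-148)) + 23702 = (105 - 592) + 23702 = -487 + 23702 = 23215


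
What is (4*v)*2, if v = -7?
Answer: -56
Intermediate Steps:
(4*v)*2 = (4*(-7))*2 = -28*2 = -56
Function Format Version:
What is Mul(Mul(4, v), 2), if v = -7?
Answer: -56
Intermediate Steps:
Mul(Mul(4, v), 2) = Mul(Mul(4, -7), 2) = Mul(-28, 2) = -56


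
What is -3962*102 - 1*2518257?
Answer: -2922381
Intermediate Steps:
-3962*102 - 1*2518257 = -404124 - 2518257 = -2922381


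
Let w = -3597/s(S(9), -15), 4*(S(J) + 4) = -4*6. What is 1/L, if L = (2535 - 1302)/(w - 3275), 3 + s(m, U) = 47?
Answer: -13427/4932 ≈ -2.7224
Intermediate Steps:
S(J) = -10 (S(J) = -4 + (-4*6)/4 = -4 + (¼)*(-24) = -4 - 6 = -10)
s(m, U) = 44 (s(m, U) = -3 + 47 = 44)
w = -327/4 (w = -3597/44 = -3597*1/44 = -327/4 ≈ -81.750)
L = -4932/13427 (L = (2535 - 1302)/(-327/4 - 3275) = 1233/(-13427/4) = 1233*(-4/13427) = -4932/13427 ≈ -0.36732)
1/L = 1/(-4932/13427) = -13427/4932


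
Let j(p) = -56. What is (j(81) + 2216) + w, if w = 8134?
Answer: 10294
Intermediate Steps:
(j(81) + 2216) + w = (-56 + 2216) + 8134 = 2160 + 8134 = 10294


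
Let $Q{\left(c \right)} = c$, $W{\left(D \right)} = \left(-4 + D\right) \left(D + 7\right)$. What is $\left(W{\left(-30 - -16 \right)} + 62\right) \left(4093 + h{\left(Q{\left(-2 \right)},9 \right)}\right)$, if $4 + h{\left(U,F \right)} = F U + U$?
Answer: $764972$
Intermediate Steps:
$W{\left(D \right)} = \left(-4 + D\right) \left(7 + D\right)$
$h{\left(U,F \right)} = -4 + U + F U$ ($h{\left(U,F \right)} = -4 + \left(F U + U\right) = -4 + \left(U + F U\right) = -4 + U + F U$)
$\left(W{\left(-30 - -16 \right)} + 62\right) \left(4093 + h{\left(Q{\left(-2 \right)},9 \right)}\right) = \left(\left(-28 + \left(-30 - -16\right)^{2} + 3 \left(-30 - -16\right)\right) + 62\right) \left(4093 - 24\right) = \left(\left(-28 + \left(-30 + 16\right)^{2} + 3 \left(-30 + 16\right)\right) + 62\right) \left(4093 - 24\right) = \left(\left(-28 + \left(-14\right)^{2} + 3 \left(-14\right)\right) + 62\right) \left(4093 - 24\right) = \left(\left(-28 + 196 - 42\right) + 62\right) 4069 = \left(126 + 62\right) 4069 = 188 \cdot 4069 = 764972$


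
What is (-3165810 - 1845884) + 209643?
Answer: -4802051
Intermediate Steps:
(-3165810 - 1845884) + 209643 = -5011694 + 209643 = -4802051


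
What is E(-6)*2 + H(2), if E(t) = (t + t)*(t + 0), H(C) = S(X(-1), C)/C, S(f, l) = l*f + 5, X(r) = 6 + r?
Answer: 303/2 ≈ 151.50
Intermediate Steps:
S(f, l) = 5 + f*l (S(f, l) = f*l + 5 = 5 + f*l)
H(C) = (5 + 5*C)/C (H(C) = (5 + (6 - 1)*C)/C = (5 + 5*C)/C)
E(t) = 2*t² (E(t) = (2*t)*t = 2*t²)
E(-6)*2 + H(2) = (2*(-6)²)*2 + (5 + 5/2) = (2*36)*2 + (5 + 5*(½)) = 72*2 + (5 + 5/2) = 144 + 15/2 = 303/2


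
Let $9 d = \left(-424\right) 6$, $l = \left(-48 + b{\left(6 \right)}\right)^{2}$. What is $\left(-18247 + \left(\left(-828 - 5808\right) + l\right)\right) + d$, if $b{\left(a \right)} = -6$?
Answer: $- \frac{66749}{3} \approx -22250.0$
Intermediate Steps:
$l = 2916$ ($l = \left(-48 - 6\right)^{2} = \left(-54\right)^{2} = 2916$)
$d = - \frac{848}{3}$ ($d = \frac{\left(-424\right) 6}{9} = \frac{1}{9} \left(-2544\right) = - \frac{848}{3} \approx -282.67$)
$\left(-18247 + \left(\left(-828 - 5808\right) + l\right)\right) + d = \left(-18247 + \left(\left(-828 - 5808\right) + 2916\right)\right) - \frac{848}{3} = \left(-18247 + \left(-6636 + 2916\right)\right) - \frac{848}{3} = \left(-18247 - 3720\right) - \frac{848}{3} = -21967 - \frac{848}{3} = - \frac{66749}{3}$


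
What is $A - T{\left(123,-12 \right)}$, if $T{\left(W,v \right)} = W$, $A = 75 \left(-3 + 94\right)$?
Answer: $6702$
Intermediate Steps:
$A = 6825$ ($A = 75 \cdot 91 = 6825$)
$A - T{\left(123,-12 \right)} = 6825 - 123 = 6702$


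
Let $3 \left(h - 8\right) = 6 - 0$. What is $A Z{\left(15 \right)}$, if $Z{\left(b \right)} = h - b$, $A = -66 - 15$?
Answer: $405$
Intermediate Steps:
$h = 10$ ($h = 8 + \frac{6 - 0}{3} = 8 + \frac{6 + 0}{3} = 8 + \frac{1}{3} \cdot 6 = 8 + 2 = 10$)
$A = -81$
$Z{\left(b \right)} = 10 - b$
$A Z{\left(15 \right)} = - 81 \left(10 - 15\right) = \left(-81\right) \left(-5\right) = 405$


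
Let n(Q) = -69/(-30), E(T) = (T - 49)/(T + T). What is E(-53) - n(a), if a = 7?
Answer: -709/530 ≈ -1.3377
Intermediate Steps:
E(T) = (-49 + T)/(2*T) (E(T) = (-49 + T)/((2*T)) = (-49 + T)*(1/(2*T)) = (-49 + T)/(2*T))
n(Q) = 23/10 (n(Q) = -69*(-1/30) = 23/10)
E(-53) - n(a) = (½)*(-49 - 53)/(-53) - 1*23/10 = (½)*(-1/53)*(-102) - 23/10 = 51/53 - 23/10 = -709/530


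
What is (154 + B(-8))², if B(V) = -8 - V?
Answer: 23716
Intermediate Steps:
(154 + B(-8))² = (154 + (-8 - 1*(-8)))² = (154 + (-8 + 8))² = (154 + 0)² = 154² = 23716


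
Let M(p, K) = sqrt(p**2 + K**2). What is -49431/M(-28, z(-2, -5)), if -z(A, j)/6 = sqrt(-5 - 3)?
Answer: -49431*sqrt(31)/124 ≈ -2219.5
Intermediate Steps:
z(A, j) = -12*I*sqrt(2) (z(A, j) = -6*sqrt(-5 - 3) = -12*I*sqrt(2))
M(p, K) = sqrt(K**2 + p**2)
-49431/M(-28, z(-2, -5)) = -49431/sqrt((-12*I*sqrt(2))**2 + (-28)**2) = -49431/sqrt(-288 + 784) = -49431*sqrt(31)/124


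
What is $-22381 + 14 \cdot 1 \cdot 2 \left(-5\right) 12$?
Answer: $-24061$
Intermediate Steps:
$-22381 + 14 \cdot 1 \cdot 2 \left(-5\right) 12 = -22381 + 14 \cdot 2 \left(-5\right) 12 = -22381 + 14 \left(-10\right) 12 = -22381 - 1680 = -24061$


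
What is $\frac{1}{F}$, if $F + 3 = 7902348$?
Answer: $\frac{1}{7902345} \approx 1.2654 \cdot 10^{-7}$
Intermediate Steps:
$F = 7902345$ ($F = -3 + 7902348 = 7902345$)
$\frac{1}{F} = \frac{1}{7902345}$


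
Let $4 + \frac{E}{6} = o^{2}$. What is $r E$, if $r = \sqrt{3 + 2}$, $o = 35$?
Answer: $7326 \sqrt{5} \approx 16381.0$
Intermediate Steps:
$r = \sqrt{5} \approx 2.2361$
$E = 7326$ ($E = -24 + 6 \cdot 35^{2} = -24 + 6 \cdot 1225 = -24 + 7350 = 7326$)
$r E = \sqrt{5} \cdot 7326 = 7326 \sqrt{5}$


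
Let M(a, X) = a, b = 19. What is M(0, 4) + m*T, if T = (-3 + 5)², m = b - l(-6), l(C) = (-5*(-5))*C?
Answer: 676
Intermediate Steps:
l(C) = 25*C
m = 169 (m = 19 - 25*(-6) = 19 - 1*(-150) = 19 + 150 = 169)
T = 4 (T = 2² = 4)
M(0, 4) + m*T = 0 + 169*4 = 0 + 676 = 676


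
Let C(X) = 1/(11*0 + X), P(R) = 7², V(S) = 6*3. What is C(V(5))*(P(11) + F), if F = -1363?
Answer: -73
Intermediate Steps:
V(S) = 18
P(R) = 49
C(X) = 1/X (C(X) = 1/(0 + X) = 1/X)
C(V(5))*(P(11) + F) = (49 - 1363)/18 = (1/18)*(-1314) = -73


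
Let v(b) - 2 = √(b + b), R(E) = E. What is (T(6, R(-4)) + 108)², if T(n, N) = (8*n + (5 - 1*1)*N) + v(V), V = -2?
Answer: 20160 + 568*I ≈ 20160.0 + 568.0*I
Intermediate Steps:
v(b) = 2 + √2*√b (v(b) = 2 + √(b + b) = 2 + √(2*b) = 2 + √2*√b)
T(n, N) = 2 + 2*I + 4*N + 8*n (T(n, N) = (8*n + (5 - 1*1)*N) + (2 + √2*√(-2)) = (8*n + (5 - 1)*N) + (2 + √2*(I*√2)) = (8*n + 4*N) + (2 + 2*I) = (4*N + 8*n) + (2 + 2*I) = 2 + 2*I + 4*N + 8*n)
(T(6, R(-4)) + 108)² = ((2 + 2*I + 4*(-4) + 8*6) + 108)² = ((2 + 2*I - 16 + 48) + 108)² = ((34 + 2*I) + 108)² = (142 + 2*I)²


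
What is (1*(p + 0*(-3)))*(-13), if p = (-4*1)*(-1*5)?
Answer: -260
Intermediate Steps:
p = 20 (p = -4*(-5) = 20)
(1*(p + 0*(-3)))*(-13) = (1*(20 + 0*(-3)))*(-13) = (1*(20 + 0))*(-13) = (1*20)*(-13) = 20*(-13) = -260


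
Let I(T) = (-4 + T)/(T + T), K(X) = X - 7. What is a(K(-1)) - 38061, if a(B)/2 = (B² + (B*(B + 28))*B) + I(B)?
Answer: -70743/2 ≈ -35372.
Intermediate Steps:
K(X) = -7 + X
I(T) = (-4 + T)/(2*T) (I(T) = (-4 + T)/((2*T)) = (-4 + T)*(1/(2*T)) = (-4 + T)/(2*T))
a(B) = 2*B² + (-4 + B)/B + 2*B²*(28 + B) (a(B) = 2*((B² + (B*(B + 28))*B) + (-4 + B)/(2*B)) = 2*((B² + (B*(28 + B))*B) + (-4 + B)/(2*B)) = 2*((B² + B²*(28 + B)) + (-4 + B)/(2*B)) = 2*(B² + B²*(28 + B) + (-4 + B)/(2*B)) = 2*B² + (-4 + B)/B + 2*B²*(28 + B))
a(K(-1)) - 38061 = (-4 + (-7 - 1) + 2*(-7 - 1)³*(29 + (-7 - 1)))/(-7 - 1) - 38061 = (-4 - 8 + 2*(-8)³*(29 - 8))/(-8) - 38061 = -(-4 - 8 + 2*(-512)*21)/8 - 38061 = -(-4 - 8 - 21504)/8 - 38061 = -⅛*(-21516) - 38061 = 5379/2 - 38061 = -70743/2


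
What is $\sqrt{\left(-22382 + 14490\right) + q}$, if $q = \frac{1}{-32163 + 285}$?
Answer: $\frac{i \sqrt{891100528934}}{10626} \approx 88.837 i$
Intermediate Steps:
$q = - \frac{1}{31878}$ ($q = \frac{1}{-31878} = - \frac{1}{31878} \approx -3.137 \cdot 10^{-5}$)
$\sqrt{\left(-22382 + 14490\right) + q} = \sqrt{\left(-22382 + 14490\right) - \frac{1}{31878}} = \sqrt{-7892 - \frac{1}{31878}} = \sqrt{- \frac{251581177}{31878}} = \frac{i \sqrt{891100528934}}{10626}$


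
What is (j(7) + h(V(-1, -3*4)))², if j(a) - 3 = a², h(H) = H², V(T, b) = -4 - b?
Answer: 13456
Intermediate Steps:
j(a) = 3 + a²
(j(7) + h(V(-1, -3*4)))² = ((3 + 7²) + (-4 - (-3)*4)²)² = ((3 + 49) + (-4 - 1*(-12))²)² = (52 + (-4 + 12)²)² = (52 + 8²)² = (52 + 64)² = 116² = 13456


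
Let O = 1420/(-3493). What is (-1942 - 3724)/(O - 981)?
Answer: 19791338/3428053 ≈ 5.7733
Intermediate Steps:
O = -1420/3493 (O = 1420*(-1/3493) = -1420/3493 ≈ -0.40653)
(-1942 - 3724)/(O - 981) = (-1942 - 3724)/(-1420/3493 - 981) = -5666/(-3428053/3493) = -5666*(-3493/3428053) = 19791338/3428053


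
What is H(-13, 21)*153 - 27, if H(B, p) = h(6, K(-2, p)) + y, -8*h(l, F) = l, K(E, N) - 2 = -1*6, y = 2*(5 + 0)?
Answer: 5553/4 ≈ 1388.3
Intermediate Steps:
y = 10 (y = 2*5 = 10)
K(E, N) = -4 (K(E, N) = 2 - 1*6 = 2 - 6 = -4)
h(l, F) = -l/8
H(B, p) = 37/4 (H(B, p) = -⅛*6 + 10 = -¾ + 10 = 37/4)
H(-13, 21)*153 - 27 = (37/4)*153 - 27 = 5661/4 - 27 = 5553/4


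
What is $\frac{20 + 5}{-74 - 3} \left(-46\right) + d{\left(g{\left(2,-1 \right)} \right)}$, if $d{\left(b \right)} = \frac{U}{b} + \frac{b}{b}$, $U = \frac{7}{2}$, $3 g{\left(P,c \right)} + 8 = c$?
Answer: $\frac{6823}{462} \approx 14.768$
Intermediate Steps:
$g{\left(P,c \right)} = - \frac{8}{3} + \frac{c}{3}$
$U = \frac{7}{2}$ ($U = 7 \cdot \frac{1}{2} = \frac{7}{2} \approx 3.5$)
$d{\left(b \right)} = 1 + \frac{7}{2 b}$ ($d{\left(b \right)} = \frac{7}{2 b} + \frac{b}{b} = \frac{7}{2 b} + 1 = 1 + \frac{7}{2 b}$)
$\frac{20 + 5}{-74 - 3} \left(-46\right) + d{\left(g{\left(2,-1 \right)} \right)} = \frac{20 + 5}{-74 - 3} \left(-46\right) + \frac{\frac{7}{2} + \left(- \frac{8}{3} + \frac{1}{3} \left(-1\right)\right)}{- \frac{8}{3} + \frac{1}{3} \left(-1\right)} = \frac{25}{-77} \left(-46\right) + \frac{\frac{7}{2} - 3}{- \frac{8}{3} - \frac{1}{3}} = 25 \left(- \frac{1}{77}\right) \left(-46\right) + \frac{\frac{7}{2} - 3}{-3} = \left(- \frac{25}{77}\right) \left(-46\right) - \frac{1}{6} = \frac{1150}{77} - \frac{1}{6} = \frac{6823}{462}$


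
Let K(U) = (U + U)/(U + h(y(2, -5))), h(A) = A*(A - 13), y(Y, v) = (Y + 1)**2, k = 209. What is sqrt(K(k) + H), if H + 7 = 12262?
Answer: sqrt(366852209)/173 ≈ 110.71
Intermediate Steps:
H = 12255 (H = -7 + 12262 = 12255)
y(Y, v) = (1 + Y)**2
h(A) = A*(-13 + A)
K(U) = 2*U/(-36 + U) (K(U) = (U + U)/(U + (1 + 2)**2*(-13 + (1 + 2)**2)) = (2*U)/(U + 3**2*(-13 + 3**2)) = (2*U)/(U + 9*(-13 + 9)) = (2*U)/(U + 9*(-4)) = (2*U)/(U - 36) = (2*U)/(-36 + U) = 2*U/(-36 + U))
sqrt(K(k) + H) = sqrt(2*209/(-36 + 209) + 12255) = sqrt(2*209/173 + 12255) = sqrt(2*209*(1/173) + 12255) = sqrt(418/173 + 12255) = sqrt(2120533/173) = sqrt(366852209)/173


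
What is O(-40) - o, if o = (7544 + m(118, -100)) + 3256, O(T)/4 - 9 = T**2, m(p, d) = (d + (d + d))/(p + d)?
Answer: -13042/3 ≈ -4347.3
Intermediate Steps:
m(p, d) = 3*d/(d + p) (m(p, d) = (d + 2*d)/(d + p) = (3*d)/(d + p) = 3*d/(d + p))
O(T) = 36 + 4*T**2
o = 32350/3 (o = (7544 + 3*(-100)/(-100 + 118)) + 3256 = (7544 + 3*(-100)/18) + 3256 = (7544 + 3*(-100)*(1/18)) + 3256 = (7544 - 50/3) + 3256 = 22582/3 + 3256 = 32350/3 ≈ 10783.)
O(-40) - o = (36 + 4*(-40)**2) - 1*32350/3 = (36 + 4*1600) - 32350/3 = (36 + 6400) - 32350/3 = 6436 - 32350/3 = -13042/3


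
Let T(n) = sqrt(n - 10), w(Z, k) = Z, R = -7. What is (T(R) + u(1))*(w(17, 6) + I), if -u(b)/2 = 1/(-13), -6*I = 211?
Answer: -109/39 - 109*I*sqrt(17)/6 ≈ -2.7949 - 74.903*I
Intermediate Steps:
I = -211/6 (I = -1/6*211 = -211/6 ≈ -35.167)
u(b) = 2/13 (u(b) = -2/(-13) = -2*(-1/13) = 2/13)
T(n) = sqrt(-10 + n)
(T(R) + u(1))*(w(17, 6) + I) = (sqrt(-10 - 7) + 2/13)*(17 - 211/6) = (sqrt(-17) + 2/13)*(-109/6) = (I*sqrt(17) + 2/13)*(-109/6) = (2/13 + I*sqrt(17))*(-109/6) = -109/39 - 109*I*sqrt(17)/6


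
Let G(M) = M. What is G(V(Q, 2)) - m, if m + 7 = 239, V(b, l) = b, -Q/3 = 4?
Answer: -244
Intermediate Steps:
Q = -12 (Q = -3*4 = -12)
m = 232 (m = -7 + 239 = 232)
G(V(Q, 2)) - m = -12 - 1*232 = -12 - 232 = -244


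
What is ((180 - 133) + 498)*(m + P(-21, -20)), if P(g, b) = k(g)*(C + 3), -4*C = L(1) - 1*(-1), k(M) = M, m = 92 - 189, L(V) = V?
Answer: -162955/2 ≈ -81478.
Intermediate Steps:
m = -97
C = -½ (C = -(1 - 1*(-1))/4 = -(1 + 1)/4 = -¼*2 = -½ ≈ -0.50000)
P(g, b) = 5*g/2 (P(g, b) = g*(-½ + 3) = g*(5/2) = 5*g/2)
((180 - 133) + 498)*(m + P(-21, -20)) = ((180 - 133) + 498)*(-97 + (5/2)*(-21)) = (47 + 498)*(-97 - 105/2) = 545*(-299/2) = -162955/2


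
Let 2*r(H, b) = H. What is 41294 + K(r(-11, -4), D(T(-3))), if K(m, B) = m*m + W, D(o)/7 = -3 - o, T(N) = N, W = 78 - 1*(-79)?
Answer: 165925/4 ≈ 41481.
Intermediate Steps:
r(H, b) = H/2
W = 157 (W = 78 + 79 = 157)
D(o) = -21 - 7*o (D(o) = 7*(-3 - o) = -21 - 7*o)
K(m, B) = 157 + m² (K(m, B) = m*m + 157 = m² + 157 = 157 + m²)
41294 + K(r(-11, -4), D(T(-3))) = 41294 + (157 + ((½)*(-11))²) = 41294 + (157 + (-11/2)²) = 41294 + (157 + 121/4) = 41294 + 749/4 = 165925/4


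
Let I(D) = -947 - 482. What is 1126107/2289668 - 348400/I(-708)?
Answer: 799329538103/3271935572 ≈ 244.30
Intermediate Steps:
I(D) = -1429
1126107/2289668 - 348400/I(-708) = 1126107/2289668 - 348400/(-1429) = 1126107*(1/2289668) - 348400*(-1/1429) = 1126107/2289668 + 348400/1429 = 799329538103/3271935572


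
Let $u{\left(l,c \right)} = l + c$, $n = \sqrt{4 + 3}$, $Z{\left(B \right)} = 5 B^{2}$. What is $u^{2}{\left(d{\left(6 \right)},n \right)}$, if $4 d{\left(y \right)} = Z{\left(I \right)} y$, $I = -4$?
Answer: $\left(120 + \sqrt{7}\right)^{2} \approx 15042.0$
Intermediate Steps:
$n = \sqrt{7} \approx 2.6458$
$d{\left(y \right)} = 20 y$ ($d{\left(y \right)} = \frac{5 \left(-4\right)^{2} y}{4} = \frac{5 \cdot 16 y}{4} = \frac{80 y}{4} = 20 y$)
$u{\left(l,c \right)} = c + l$
$u^{2}{\left(d{\left(6 \right)},n \right)} = \left(\sqrt{7} + 20 \cdot 6\right)^{2} = \left(\sqrt{7} + 120\right)^{2} = \left(120 + \sqrt{7}\right)^{2}$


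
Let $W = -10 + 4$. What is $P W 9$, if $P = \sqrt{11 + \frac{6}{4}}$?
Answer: $- 135 \sqrt{2} \approx -190.92$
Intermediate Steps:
$P = \frac{5 \sqrt{2}}{2}$ ($P = \sqrt{11 + 6 \cdot \frac{1}{4}} = \sqrt{11 + \frac{3}{2}} = \sqrt{\frac{25}{2}} = \frac{5 \sqrt{2}}{2} \approx 3.5355$)
$W = -6$
$P W 9 = \frac{5 \sqrt{2}}{2} \left(-6\right) 9 = - 15 \sqrt{2} \cdot 9 = - 135 \sqrt{2}$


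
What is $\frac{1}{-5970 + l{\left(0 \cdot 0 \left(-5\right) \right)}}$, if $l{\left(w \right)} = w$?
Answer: $- \frac{1}{5970} \approx -0.0001675$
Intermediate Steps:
$\frac{1}{-5970 + l{\left(0 \cdot 0 \left(-5\right) \right)}} = \frac{1}{-5970 + 0 \cdot 0 \left(-5\right)} = \frac{1}{-5970 + 0 \left(-5\right)} = \frac{1}{-5970 + 0} = \frac{1}{-5970} = - \frac{1}{5970}$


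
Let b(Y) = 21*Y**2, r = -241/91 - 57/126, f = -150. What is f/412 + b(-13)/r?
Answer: -399304299/348758 ≈ -1144.9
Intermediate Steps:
r = -1693/546 (r = -241*1/91 - 57*1/126 = -241/91 - 19/42 = -1693/546 ≈ -3.1007)
f/412 + b(-13)/r = -150/412 + (21*(-13)**2)/(-1693/546) = -150*1/412 + (21*169)*(-546/1693) = -75/206 + 3549*(-546/1693) = -75/206 - 1937754/1693 = -399304299/348758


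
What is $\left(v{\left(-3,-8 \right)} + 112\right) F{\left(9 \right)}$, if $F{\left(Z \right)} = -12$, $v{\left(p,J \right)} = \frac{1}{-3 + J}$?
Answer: $- \frac{14772}{11} \approx -1342.9$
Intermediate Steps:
$\left(v{\left(-3,-8 \right)} + 112\right) F{\left(9 \right)} = \left(\frac{1}{-3 - 8} + 112\right) \left(-12\right) = \left(\frac{1}{-11} + 112\right) \left(-12\right) = \left(- \frac{1}{11} + 112\right) \left(-12\right) = \frac{1231}{11} \left(-12\right) = - \frac{14772}{11}$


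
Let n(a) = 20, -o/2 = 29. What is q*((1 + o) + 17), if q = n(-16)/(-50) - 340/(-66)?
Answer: -6272/33 ≈ -190.06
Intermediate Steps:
o = -58 (o = -2*29 = -58)
q = 784/165 (q = 20/(-50) - 340/(-66) = 20*(-1/50) - 340*(-1/66) = -⅖ + 170/33 = 784/165 ≈ 4.7515)
q*((1 + o) + 17) = 784*((1 - 58) + 17)/165 = 784*(-57 + 17)/165 = (784/165)*(-40) = -6272/33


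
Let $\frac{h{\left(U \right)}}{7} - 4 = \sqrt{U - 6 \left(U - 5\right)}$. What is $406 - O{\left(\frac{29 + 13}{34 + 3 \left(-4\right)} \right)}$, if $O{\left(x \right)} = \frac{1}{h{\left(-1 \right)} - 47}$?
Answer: $\frac{549705}{1354} - \frac{7 \sqrt{35}}{1354} \approx 405.96$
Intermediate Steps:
$h{\left(U \right)} = 28 + 7 \sqrt{30 - 5 U}$ ($h{\left(U \right)} = 28 + 7 \sqrt{U - 6 \left(U - 5\right)} = 28 + 7 \sqrt{U - 6 \left(-5 + U\right)} = 28 + 7 \sqrt{U - \left(-30 + 6 U\right)} = 28 + 7 \sqrt{30 - 5 U}$)
$O{\left(x \right)} = \frac{1}{-19 + 7 \sqrt{35}}$ ($O{\left(x \right)} = \frac{1}{\left(28 + 7 \sqrt{30 - -5}\right) - 47} = \frac{1}{\left(28 + 7 \sqrt{30 + 5}\right) - 47} = \frac{1}{\left(28 + 7 \sqrt{35}\right) - 47} = \frac{1}{-19 + 7 \sqrt{35}}$)
$406 - O{\left(\frac{29 + 13}{34 + 3 \left(-4\right)} \right)} = 406 - \left(\frac{19}{1354} + \frac{7 \sqrt{35}}{1354}\right) = \frac{549705}{1354} - \frac{7 \sqrt{35}}{1354}$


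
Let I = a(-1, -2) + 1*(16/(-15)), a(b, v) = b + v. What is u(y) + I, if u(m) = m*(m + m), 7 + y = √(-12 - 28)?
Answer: 209/15 - 56*I*√10 ≈ 13.933 - 177.09*I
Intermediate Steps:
y = -7 + 2*I*√10 (y = -7 + √(-12 - 28) = -7 + √(-40) = -7 + 2*I*√10 ≈ -7.0 + 6.3246*I)
I = -61/15 (I = (-1 - 2) + 1*(16/(-15)) = -3 + 1*(16*(-1/15)) = -3 + 1*(-16/15) = -3 - 16/15 = -61/15 ≈ -4.0667)
u(m) = 2*m² (u(m) = m*(2*m) = 2*m²)
u(y) + I = 2*(-7 + 2*I*√10)² - 61/15 = -61/15 + 2*(-7 + 2*I*√10)²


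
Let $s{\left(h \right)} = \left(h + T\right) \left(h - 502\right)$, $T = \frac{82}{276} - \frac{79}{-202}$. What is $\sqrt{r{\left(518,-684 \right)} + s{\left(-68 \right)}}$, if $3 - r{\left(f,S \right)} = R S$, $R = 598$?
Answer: $\frac{\sqrt{2414332334035}}{2323} \approx 668.88$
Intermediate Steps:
$r{\left(f,S \right)} = 3 - 598 S$
$T = \frac{4796}{6969}$ ($T = 82 \cdot \frac{1}{276} - - \frac{79}{202} = \frac{41}{138} + \frac{79}{202} = \frac{4796}{6969} \approx 0.68819$)
$s{\left(h \right)} = \left(-502 + h\right) \left(\frac{4796}{6969} + h\right)$ ($s{\left(h \right)} = \left(h + \frac{4796}{6969}\right) \left(h - 502\right) = \left(\frac{4796}{6969} + h\right) \left(-502 + h\right) = \left(-502 + h\right) \left(\frac{4796}{6969} + h\right)$)
$\sqrt{r{\left(518,-684 \right)} + s{\left(-68 \right)}} = \sqrt{\left(3 - -409032\right) - \left(- \frac{78386688}{2323} - 4624\right)} = \sqrt{\left(3 + 409032\right) + \left(- \frac{2407592}{6969} + 4624 + \frac{237567656}{6969}\right)} = \sqrt{409035 + \frac{89128240}{2323}} = \sqrt{\frac{1039316545}{2323}} = \frac{\sqrt{2414332334035}}{2323}$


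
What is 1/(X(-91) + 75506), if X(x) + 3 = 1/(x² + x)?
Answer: 8190/618369571 ≈ 1.3245e-5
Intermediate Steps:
X(x) = -3 + 1/(x + x²) (X(x) = -3 + 1/(x² + x) = -3 + 1/(x + x²))
1/(X(-91) + 75506) = 1/((1 - 3*(-91) - 3*(-91)²)/((-91)*(1 - 91)) + 75506) = 1/(-1/91*(1 + 273 - 3*8281)/(-90) + 75506) = 1/(-1/91*(-1/90)*(1 + 273 - 24843) + 75506) = 1/(-1/91*(-1/90)*(-24569) + 75506) = 1/(-24569/8190 + 75506) = 1/(618369571/8190) = 8190/618369571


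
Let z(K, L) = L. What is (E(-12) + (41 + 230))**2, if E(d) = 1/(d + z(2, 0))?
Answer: 10569001/144 ≈ 73396.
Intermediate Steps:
E(d) = 1/d (E(d) = 1/(d + 0) = 1/d)
(E(-12) + (41 + 230))**2 = (1/(-12) + (41 + 230))**2 = (-1/12 + 271)**2 = (3251/12)**2 = 10569001/144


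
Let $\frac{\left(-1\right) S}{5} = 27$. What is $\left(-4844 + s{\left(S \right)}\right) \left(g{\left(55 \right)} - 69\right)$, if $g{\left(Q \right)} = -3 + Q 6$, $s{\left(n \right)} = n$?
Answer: $-1284582$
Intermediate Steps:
$S = -135$ ($S = \left(-5\right) 27 = -135$)
$g{\left(Q \right)} = -3 + 6 Q$
$\left(-4844 + s{\left(S \right)}\right) \left(g{\left(55 \right)} - 69\right) = \left(-4844 - 135\right) \left(\left(-3 + 6 \cdot 55\right) - 69\right) = - 4979 \left(\left(-3 + 330\right) - 69\right) = - 4979 \left(327 - 69\right) = \left(-4979\right) 258 = -1284582$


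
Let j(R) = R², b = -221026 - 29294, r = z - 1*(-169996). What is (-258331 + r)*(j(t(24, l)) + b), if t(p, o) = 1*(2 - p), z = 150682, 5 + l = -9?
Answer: -15576525092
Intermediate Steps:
l = -14 (l = -5 - 9 = -14)
r = 320678 (r = 150682 - 1*(-169996) = 150682 + 169996 = 320678)
t(p, o) = 2 - p
b = -250320
(-258331 + r)*(j(t(24, l)) + b) = (-258331 + 320678)*((2 - 1*24)² - 250320) = 62347*((2 - 24)² - 250320) = 62347*((-22)² - 250320) = 62347*(484 - 250320) = 62347*(-249836) = -15576525092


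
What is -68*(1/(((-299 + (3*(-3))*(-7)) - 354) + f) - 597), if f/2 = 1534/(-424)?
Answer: 2570018180/63307 ≈ 40596.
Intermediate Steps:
f = -767/106 (f = 2*(1534/(-424)) = 2*(1534*(-1/424)) = 2*(-767/212) = -767/106 ≈ -7.2358)
-68*(1/(((-299 + (3*(-3))*(-7)) - 354) + f) - 597) = -68*(1/(((-299 + (3*(-3))*(-7)) - 354) - 767/106) - 597) = -68*(1/(((-299 - 9*(-7)) - 354) - 767/106) - 597) = -68*(1/(((-299 + 63) - 354) - 767/106) - 597) = -68*(1/((-236 - 354) - 767/106) - 597) = -68*(1/(-590 - 767/106) - 597) = -68*(1/(-63307/106) - 597) = -68*(-106/63307 - 597) = -68*(-37794385/63307) = 2570018180/63307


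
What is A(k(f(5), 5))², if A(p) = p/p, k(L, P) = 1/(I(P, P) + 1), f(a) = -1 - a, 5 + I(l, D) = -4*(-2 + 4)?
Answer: 1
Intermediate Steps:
I(l, D) = -13 (I(l, D) = -5 - 4*(-2 + 4) = -5 - 4*2 = -5 - 8 = -13)
k(L, P) = -1/12 (k(L, P) = 1/(-13 + 1) = 1/(-12) = -1/12)
A(p) = 1
A(k(f(5), 5))² = 1² = 1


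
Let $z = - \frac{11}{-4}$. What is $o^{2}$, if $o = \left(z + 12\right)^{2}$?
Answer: $\frac{12117361}{256} \approx 47333.0$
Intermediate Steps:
$z = \frac{11}{4}$ ($z = \left(-11\right) \left(- \frac{1}{4}\right) = \frac{11}{4} \approx 2.75$)
$o = \frac{3481}{16}$ ($o = \left(\frac{11}{4} + 12\right)^{2} = \left(\frac{59}{4}\right)^{2} = \frac{3481}{16} \approx 217.56$)
$o^{2} = \left(\frac{3481}{16}\right)^{2} = \frac{12117361}{256}$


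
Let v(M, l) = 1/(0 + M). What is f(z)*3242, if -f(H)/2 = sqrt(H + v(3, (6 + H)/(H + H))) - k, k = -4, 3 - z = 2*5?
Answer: -25936 - 12968*I*sqrt(15)/3 ≈ -25936.0 - 16742.0*I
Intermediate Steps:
v(M, l) = 1/M
z = -7 (z = 3 - 2*5 = 3 - 1*10 = 3 - 10 = -7)
f(H) = -8 - 2*sqrt(1/3 + H) (f(H) = -2*(sqrt(H + 1/3) - 1*(-4)) = -2*(sqrt(H + 1/3) + 4) = -2*(sqrt(1/3 + H) + 4) = -2*(4 + sqrt(1/3 + H)) = -8 - 2*sqrt(1/3 + H))
f(z)*3242 = (-8 - 2*sqrt(3 + 9*(-7))/3)*3242 = (-8 - 2*sqrt(3 - 63)/3)*3242 = (-8 - 4*I*sqrt(15)/3)*3242 = -25936 - 12968*I*sqrt(15)/3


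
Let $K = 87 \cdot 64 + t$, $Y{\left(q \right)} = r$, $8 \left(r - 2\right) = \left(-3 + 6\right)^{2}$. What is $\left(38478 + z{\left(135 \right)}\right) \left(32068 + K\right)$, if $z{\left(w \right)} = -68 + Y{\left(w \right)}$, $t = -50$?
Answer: $\frac{5775182865}{4} \approx 1.4438 \cdot 10^{9}$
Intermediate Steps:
$r = \frac{25}{8}$ ($r = 2 + \frac{\left(-3 + 6\right)^{2}}{8} = 2 + \frac{3^{2}}{8} = 2 + \frac{1}{8} \cdot 9 = 2 + \frac{9}{8} = \frac{25}{8} \approx 3.125$)
$Y{\left(q \right)} = \frac{25}{8}$
$K = 5518$ ($K = 87 \cdot 64 - 50 = 5568 - 50 = 5518$)
$z{\left(w \right)} = - \frac{519}{8}$ ($z{\left(w \right)} = -68 + \frac{25}{8} = - \frac{519}{8}$)
$\left(38478 + z{\left(135 \right)}\right) \left(32068 + K\right) = \left(38478 - \frac{519}{8}\right) \left(32068 + 5518\right) = \frac{307305}{8} \cdot 37586 = \frac{5775182865}{4}$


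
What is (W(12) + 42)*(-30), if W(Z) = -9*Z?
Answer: 1980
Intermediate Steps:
(W(12) + 42)*(-30) = (-9*12 + 42)*(-30) = (-108 + 42)*(-30) = -66*(-30) = 1980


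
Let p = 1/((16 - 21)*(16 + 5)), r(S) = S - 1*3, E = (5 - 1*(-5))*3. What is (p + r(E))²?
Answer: 8031556/11025 ≈ 728.49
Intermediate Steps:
E = 30 (E = (5 + 5)*3 = 10*3 = 30)
r(S) = -3 + S (r(S) = S - 3 = -3 + S)
p = -1/105 (p = 1/(-5*21) = 1/(-105) = -1/105 ≈ -0.0095238)
(p + r(E))² = (-1/105 + (-3 + 30))² = (-1/105 + 27)² = (2834/105)² = 8031556/11025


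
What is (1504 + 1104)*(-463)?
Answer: -1207504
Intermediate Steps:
(1504 + 1104)*(-463) = 2608*(-463) = -1207504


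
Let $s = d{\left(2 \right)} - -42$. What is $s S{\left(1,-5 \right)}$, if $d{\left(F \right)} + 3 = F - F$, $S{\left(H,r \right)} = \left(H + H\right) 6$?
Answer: $468$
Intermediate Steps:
$S{\left(H,r \right)} = 12 H$ ($S{\left(H,r \right)} = 2 H 6 = 12 H$)
$d{\left(F \right)} = -3$ ($d{\left(F \right)} = -3 + \left(F - F\right) = -3 + 0 = -3$)
$s = 39$ ($s = -3 - -42 = -3 + 42 = 39$)
$s S{\left(1,-5 \right)} = 39 \cdot 12 \cdot 1 = 39 \cdot 12 = 468$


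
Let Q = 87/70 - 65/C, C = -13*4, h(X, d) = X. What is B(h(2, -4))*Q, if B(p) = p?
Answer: 349/70 ≈ 4.9857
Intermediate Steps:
C = -52
Q = 349/140 (Q = 87/70 - 65/(-52) = 87*(1/70) - 65*(-1/52) = 87/70 + 5/4 = 349/140 ≈ 2.4929)
B(h(2, -4))*Q = 2*(349/140) = 349/70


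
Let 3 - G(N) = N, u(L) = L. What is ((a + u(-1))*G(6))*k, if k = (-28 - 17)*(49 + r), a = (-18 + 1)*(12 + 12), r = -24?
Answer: -1380375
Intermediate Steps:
G(N) = 3 - N
a = -408 (a = -17*24 = -408)
k = -1125 (k = (-28 - 17)*(49 - 24) = -45*25 = -1125)
((a + u(-1))*G(6))*k = ((-408 - 1)*(3 - 1*6))*(-1125) = -409*(3 - 6)*(-1125) = -409*(-3)*(-1125) = 1227*(-1125) = -1380375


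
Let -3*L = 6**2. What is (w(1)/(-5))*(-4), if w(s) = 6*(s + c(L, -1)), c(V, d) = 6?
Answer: 168/5 ≈ 33.600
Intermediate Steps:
L = -12 (L = -1/3*6**2 = -1/3*36 = -12)
w(s) = 36 + 6*s (w(s) = 6*(s + 6) = 6*(6 + s) = 36 + 6*s)
(w(1)/(-5))*(-4) = ((36 + 6*1)/(-5))*(-4) = -(36 + 6)/5*(-4) = -1/5*42*(-4) = -42/5*(-4) = 168/5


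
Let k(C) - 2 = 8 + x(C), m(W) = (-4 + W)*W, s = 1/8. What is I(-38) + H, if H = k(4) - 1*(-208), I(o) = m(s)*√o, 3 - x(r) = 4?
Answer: 217 - 31*I*√38/64 ≈ 217.0 - 2.9859*I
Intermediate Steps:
x(r) = -1 (x(r) = 3 - 1*4 = 3 - 4 = -1)
s = ⅛ ≈ 0.12500
m(W) = W*(-4 + W)
I(o) = -31*√o/64 (I(o) = ((-4 + ⅛)/8)*√o = ((⅛)*(-31/8))*√o = -31*√o/64)
k(C) = 9 (k(C) = 2 + (8 - 1) = 2 + 7 = 9)
H = 217 (H = 9 - 1*(-208) = 9 + 208 = 217)
I(-38) + H = -31*I*√38/64 + 217 = 217 - 31*I*√38/64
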